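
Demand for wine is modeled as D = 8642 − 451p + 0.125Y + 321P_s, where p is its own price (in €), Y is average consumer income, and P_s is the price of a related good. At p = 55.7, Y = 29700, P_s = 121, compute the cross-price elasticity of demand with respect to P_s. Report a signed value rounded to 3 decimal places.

At the given values, D = 8642 − 451(55.7) + 0.125(29700) + 321(121) = 26074.8.
∂D/∂P_s = 321.
E = (321) × (121/26074.8) = 1.48959…

1.490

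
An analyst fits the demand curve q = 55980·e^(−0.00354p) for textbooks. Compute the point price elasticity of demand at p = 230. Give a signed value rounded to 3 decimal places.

dq/dp = −0.00354·q = -87.7877. At p = 230, q = 24798.8.
Ed = (dq/dp)·(p/q) = (-87.7877) × (230/24798.8) = -0.8142

-0.814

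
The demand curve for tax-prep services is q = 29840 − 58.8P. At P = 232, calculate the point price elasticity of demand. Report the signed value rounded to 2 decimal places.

-0.84

dq/dP = −58.8. At P = 232, q = 29840 − 58.8(232) = 16198.4.
Ed = (dq/dP)·(P/q) = −58.8 × (232/16198.4) = -0.8421…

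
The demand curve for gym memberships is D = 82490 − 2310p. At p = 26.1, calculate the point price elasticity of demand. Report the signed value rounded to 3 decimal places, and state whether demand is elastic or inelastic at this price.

-2.716; elastic

dD/dp = −2310. At p = 26.1, D = 82490 − 2310(26.1) = 22199.
Ed = (dD/dp)·(p/D) = −2310 × (26.1/22199) = -2.71593…
|Ed| = 2.716 > 1, so demand is elastic.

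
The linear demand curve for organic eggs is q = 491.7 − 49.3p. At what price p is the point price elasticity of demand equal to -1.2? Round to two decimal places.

5.44

Ed = −49.3p/(491.7 − 49.3p). Set this equal to -1.2:
49.3p = 1.2·(491.7 − 49.3p) ⇒ 49.3p(1 + 1.2) = 1.2·491.7
p = 1.2·491.7 / (49.3·2.2) = 5.4401…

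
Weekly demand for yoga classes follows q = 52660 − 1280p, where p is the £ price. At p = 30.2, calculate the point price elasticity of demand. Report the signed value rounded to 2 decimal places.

-2.76

dq/dp = −1280. At p = 30.2, q = 52660 − 1280(30.2) = 14004.
Ed = (dq/dp)·(p/q) = −1280 × (30.2/14004) = -2.7603…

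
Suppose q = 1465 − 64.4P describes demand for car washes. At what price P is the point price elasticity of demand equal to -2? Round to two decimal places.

Ed = −64.4P/(1465 − 64.4P). Set this equal to -2:
64.4P = 2·(1465 − 64.4P) ⇒ 64.4P(1 + 2) = 2·1465
P = 2·1465 / (64.4·3) = 15.1656…

15.17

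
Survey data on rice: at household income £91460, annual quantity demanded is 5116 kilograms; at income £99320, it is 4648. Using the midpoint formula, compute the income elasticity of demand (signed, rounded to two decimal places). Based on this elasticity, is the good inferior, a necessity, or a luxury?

%ΔQ = (4648 − 5116)/[( 5116 + 4648)/2] = -468/4882 = -0.095862…
%ΔIncome = (99320 − 91460)/[( 91460 + 99320)/2] = 7860/95390 = 0.082398…
E_income = (-468/4882) / (7860/95390) = -1.1633…
E_income < 0 ⇒ inferior good.

-1.16; inferior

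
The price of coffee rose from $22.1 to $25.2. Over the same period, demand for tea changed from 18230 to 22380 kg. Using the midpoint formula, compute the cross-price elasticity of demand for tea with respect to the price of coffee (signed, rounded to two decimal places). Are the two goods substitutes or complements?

%ΔQ_{tea} = (22380 − 18230)/avg = 4150/20305 = 0.204383…
%ΔP_{coffee} = (25.2 − 22.1)/avg = 3.1/23.65 = 0.131078…
E_cross = (4150/20305) / (3.1/23.65) = 1.5592…
E_cross > 0 ⇒ the goods are substitutes.

1.56; substitutes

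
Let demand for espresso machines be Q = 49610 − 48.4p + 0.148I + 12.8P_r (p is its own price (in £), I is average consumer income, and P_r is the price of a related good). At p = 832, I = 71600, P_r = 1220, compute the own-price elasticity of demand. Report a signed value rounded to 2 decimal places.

At the given values, Q = 49610 − 48.4(832) + 0.148(71600) + 12.8(1220) = 35554.
∂Q/∂p = −48.4.
E = (-48.4) × (832/35554) = -1.1326…

-1.13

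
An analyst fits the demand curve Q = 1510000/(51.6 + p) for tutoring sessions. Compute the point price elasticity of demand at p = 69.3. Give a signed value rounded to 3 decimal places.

-0.573

dQ/dp = −1510000/(51.6 + p)² = -103.306. At p = 69.3, Q = 12489.7.
Ed = (dQ/dp)·(p/Q) = (-103.306) × (69.3/12489.7) = -0.57320…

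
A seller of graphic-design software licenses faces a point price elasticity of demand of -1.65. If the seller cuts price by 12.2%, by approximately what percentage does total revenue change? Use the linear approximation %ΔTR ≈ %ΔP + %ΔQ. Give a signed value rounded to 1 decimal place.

+7.9%

%ΔQ ≈ Ed × %ΔP = (-1.65) × (-12.2%) = +20.1300%
%ΔTR ≈ %ΔP + %ΔQ = (-12.2%) + (+20.1300%) = +7.9300%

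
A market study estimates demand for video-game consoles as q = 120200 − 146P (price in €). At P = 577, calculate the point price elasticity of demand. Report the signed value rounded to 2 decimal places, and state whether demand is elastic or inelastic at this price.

-2.34; elastic

dq/dP = −146. At P = 577, q = 120200 − 146(577) = 35958.
Ed = (dq/dP)·(P/q) = −146 × (577/35958) = -2.3427…
|Ed| = 2.34 > 1, so demand is elastic.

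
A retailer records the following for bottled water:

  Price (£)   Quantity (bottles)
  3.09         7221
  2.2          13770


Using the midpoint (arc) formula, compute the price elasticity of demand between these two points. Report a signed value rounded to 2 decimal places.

-1.85

%ΔQ = (13770 − 7221) / [(7221 + 13770)/2] = 6549/10495.5 = 0.623981…
%ΔP = (2.2 − 3.09) / [(3.09 + 2.2)/2] = -0.89/2.645 = -0.336483…
Arc Ed = %ΔQ / %ΔP = (6549/10495.5) / (-0.89/2.645) = -1.8544…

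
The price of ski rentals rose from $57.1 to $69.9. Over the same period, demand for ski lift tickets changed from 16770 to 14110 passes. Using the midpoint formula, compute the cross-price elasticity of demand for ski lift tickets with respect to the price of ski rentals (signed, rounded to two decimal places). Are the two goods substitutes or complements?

%ΔQ_{ski lift tickets} = (14110 − 16770)/avg = -2660/15440 = -0.172279…
%ΔP_{ski rentals} = (69.9 − 57.1)/avg = 12.8/63.5 = 0.201574…
E_cross = (-2660/15440) / (12.8/63.5) = -0.8546…
E_cross < 0 ⇒ the goods are complements.

-0.85; complements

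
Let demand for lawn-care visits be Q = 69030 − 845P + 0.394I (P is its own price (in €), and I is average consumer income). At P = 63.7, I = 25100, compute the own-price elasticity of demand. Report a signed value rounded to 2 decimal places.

At the given values, Q = 69030 − 845(63.7) + 0.394(25100) = 25092.9.
∂Q/∂P = −845.
E = (-845) × (63.7/25092.9) = -2.1450…

-2.15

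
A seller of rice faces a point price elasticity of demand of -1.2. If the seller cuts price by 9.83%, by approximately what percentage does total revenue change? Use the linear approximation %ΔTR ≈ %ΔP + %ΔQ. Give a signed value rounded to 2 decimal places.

%ΔQ ≈ Ed × %ΔP = (-1.2) × (-9.83%) = +11.7960%
%ΔTR ≈ %ΔP + %ΔQ = (-9.83%) + (+11.7960%) = +1.9660%

+1.97%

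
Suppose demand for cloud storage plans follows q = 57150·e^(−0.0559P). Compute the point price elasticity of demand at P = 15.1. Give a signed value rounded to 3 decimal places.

dq/dP = −0.0559·q = -1373.55. At P = 15.1, q = 24571.6.
Ed = (dq/dP)·(P/q) = (-1373.55) × (15.1/24571.6) = -0.84409

-0.844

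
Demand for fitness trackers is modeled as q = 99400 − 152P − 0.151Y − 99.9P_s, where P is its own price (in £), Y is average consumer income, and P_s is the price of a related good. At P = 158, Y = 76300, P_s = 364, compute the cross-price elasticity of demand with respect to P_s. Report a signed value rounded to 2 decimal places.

At the given values, q = 99400 − 152(158) − 0.151(76300) − 99.9(364) = 27499.1.
∂q/∂P_s = -99.9.
E = (-99.9) × (364/27499.1) = -1.3223…

-1.32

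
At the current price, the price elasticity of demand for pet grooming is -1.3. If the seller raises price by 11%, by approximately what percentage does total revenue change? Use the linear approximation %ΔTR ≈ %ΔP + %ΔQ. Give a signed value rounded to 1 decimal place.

-3.3%

%ΔQ ≈ Ed × %ΔP = (-1.3) × (+11%) = -14.3000%
%ΔTR ≈ %ΔP + %ΔQ = (+11%) + (-14.3000%) = -3.3000%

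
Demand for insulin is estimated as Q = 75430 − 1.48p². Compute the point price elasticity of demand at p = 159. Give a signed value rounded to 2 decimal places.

-1.97

dQ/dp = −2·1.48·p = -470.64. At p = 159, Q = 38014.12.
Ed = (dQ/dp)·(p/Q) = (-470.64) × (159/38014.12) = -1.9685…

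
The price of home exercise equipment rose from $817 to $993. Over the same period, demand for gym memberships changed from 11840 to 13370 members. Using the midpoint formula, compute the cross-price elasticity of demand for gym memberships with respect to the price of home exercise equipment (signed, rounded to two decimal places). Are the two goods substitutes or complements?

0.62; substitutes

%ΔQ_{gym memberships} = (13370 − 11840)/avg = 1530/12605 = 0.121380…
%ΔP_{home exercise equipment} = (993 − 817)/avg = 176/905 = 0.194475…
E_cross = (1530/12605) / (176/905) = 0.6241…
E_cross > 0 ⇒ the goods are substitutes.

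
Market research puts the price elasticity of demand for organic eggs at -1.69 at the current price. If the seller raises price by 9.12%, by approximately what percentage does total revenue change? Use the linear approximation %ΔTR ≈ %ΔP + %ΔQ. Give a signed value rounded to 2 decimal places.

-6.29%

%ΔQ ≈ Ed × %ΔP = (-1.69) × (+9.12%) = -15.4128%
%ΔTR ≈ %ΔP + %ΔQ = (+9.12%) + (-15.4128%) = -6.2928%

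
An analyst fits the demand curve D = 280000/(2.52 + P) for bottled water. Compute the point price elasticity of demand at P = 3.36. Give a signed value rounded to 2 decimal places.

-0.57

dD/dP = −280000/(2.52 + P)² = -8098.48. At P = 3.36, D = 47619.
Ed = (dD/dP)·(P/D) = (-8098.48) × (3.36/47619) = -0.5714…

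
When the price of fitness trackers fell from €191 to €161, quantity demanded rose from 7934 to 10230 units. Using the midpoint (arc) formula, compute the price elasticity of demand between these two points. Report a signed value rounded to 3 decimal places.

%ΔQ = (10230 − 7934) / [(7934 + 10230)/2] = 2296/9082 = 0.252807…
%ΔP = (161 − 191) / [(191 + 161)/2] = -30/176 = -0.170454…
Arc Ed = %ΔQ / %ΔP = (2296/9082) / (-30/176) = -1.48313…

-1.483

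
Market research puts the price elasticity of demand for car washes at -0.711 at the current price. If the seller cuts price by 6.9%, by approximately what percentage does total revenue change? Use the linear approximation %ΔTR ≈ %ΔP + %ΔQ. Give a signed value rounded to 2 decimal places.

%ΔQ ≈ Ed × %ΔP = (-0.711) × (-6.9%) = +4.9059%
%ΔTR ≈ %ΔP + %ΔQ = (-6.9%) + (+4.9059%) = -1.9941%

-1.99%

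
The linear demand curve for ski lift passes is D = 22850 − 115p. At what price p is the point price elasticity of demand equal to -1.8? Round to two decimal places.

127.73

Ed = −115p/(22850 − 115p). Set this equal to -1.8:
115p = 1.8·(22850 − 115p) ⇒ 115p(1 + 1.8) = 1.8·22850
p = 1.8·22850 / (115·2.8) = 127.7329…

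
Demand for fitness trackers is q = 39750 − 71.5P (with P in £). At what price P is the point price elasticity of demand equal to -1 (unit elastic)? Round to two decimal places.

Ed = −71.5P/(39750 − 71.5P). Set this equal to -1:
71.5P = 1·(39750 − 71.5P) ⇒ 71.5P(1 + 1) = 1·39750
P = 1·39750 / (71.5·2) = 277.9720…

277.97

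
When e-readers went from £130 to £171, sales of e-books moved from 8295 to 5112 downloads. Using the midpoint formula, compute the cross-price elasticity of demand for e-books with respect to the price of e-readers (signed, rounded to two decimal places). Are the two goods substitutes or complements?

%ΔQ_{e-books} = (5112 − 8295)/avg = -3183/6703.5 = -0.474826…
%ΔP_{e-readers} = (171 − 130)/avg = 41/150.5 = 0.272425…
E_cross = (-3183/6703.5) / (41/150.5) = -1.7429…
E_cross < 0 ⇒ the goods are complements.

-1.74; complements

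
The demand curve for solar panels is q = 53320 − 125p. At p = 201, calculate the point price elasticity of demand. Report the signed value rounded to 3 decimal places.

dq/dp = −125. At p = 201, q = 53320 − 125(201) = 28195.
Ed = (dq/dp)·(p/q) = −125 × (201/28195) = -0.89111…

-0.891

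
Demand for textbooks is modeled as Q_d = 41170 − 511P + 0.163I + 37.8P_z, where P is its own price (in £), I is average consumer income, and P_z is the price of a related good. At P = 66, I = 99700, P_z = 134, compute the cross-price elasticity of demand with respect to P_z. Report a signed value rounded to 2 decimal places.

At the given values, Q_d = 41170 − 511(66) + 0.163(99700) + 37.8(134) = 28760.3.
∂Q_d/∂P_z = 37.8.
E = (37.8) × (134/28760.3) = 0.1761…

0.18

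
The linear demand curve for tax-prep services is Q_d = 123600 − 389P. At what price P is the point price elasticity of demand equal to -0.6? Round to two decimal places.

Ed = −389P/(123600 − 389P). Set this equal to -0.6:
389P = 0.6·(123600 − 389P) ⇒ 389P(1 + 0.6) = 0.6·123600
P = 0.6·123600 / (389·1.6) = 119.1516…

119.15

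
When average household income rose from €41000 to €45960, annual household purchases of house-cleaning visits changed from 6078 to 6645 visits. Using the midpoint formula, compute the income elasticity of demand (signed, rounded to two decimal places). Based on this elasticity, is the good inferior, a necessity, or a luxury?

%ΔQ = (6645 − 6078)/[( 6078 + 6645)/2] = 567/6361.5 = 0.089129…
%ΔIncome = (45960 − 41000)/[( 41000 + 45960)/2] = 4960/43480 = 0.114075…
E_income = (567/6361.5) / (4960/43480) = 0.7813…
0 < E_income < 1 ⇒ normal good, necessity.

0.78; necessity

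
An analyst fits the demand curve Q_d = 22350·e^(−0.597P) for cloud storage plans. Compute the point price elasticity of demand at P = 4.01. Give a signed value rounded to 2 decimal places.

-2.39

dQ_d/dP = −0.597·Q_d = -1217.77. At P = 4.01, Q_d = 2039.81.
Ed = (dQ_d/dP)·(P/Q_d) = (-1217.77) × (4.01/2039.81) = -2.3939…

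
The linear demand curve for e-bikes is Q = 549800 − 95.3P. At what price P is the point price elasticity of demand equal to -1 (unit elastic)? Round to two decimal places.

2884.58

Ed = −95.3P/(549800 − 95.3P). Set this equal to -1:
95.3P = 1·(549800 − 95.3P) ⇒ 95.3P(1 + 1) = 1·549800
P = 1·549800 / (95.3·2) = 2884.5750…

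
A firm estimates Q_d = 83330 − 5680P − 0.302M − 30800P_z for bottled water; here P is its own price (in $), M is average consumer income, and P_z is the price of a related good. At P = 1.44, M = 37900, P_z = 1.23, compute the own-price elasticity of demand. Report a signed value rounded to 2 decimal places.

-0.32

At the given values, Q_d = 83330 − 5680(1.44) − 0.302(37900) − 30800(1.23) = 25821.
∂Q_d/∂P = −5680.
E = (-5680) × (1.44/25821) = -0.3167…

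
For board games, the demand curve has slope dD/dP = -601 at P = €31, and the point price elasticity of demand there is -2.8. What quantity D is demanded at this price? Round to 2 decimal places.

Ed = (dD/dP)·(P/D) ⇒ D = (dD/dP)·P/Ed = (-601)·31/(-2.8) = 6653.9285…

6653.93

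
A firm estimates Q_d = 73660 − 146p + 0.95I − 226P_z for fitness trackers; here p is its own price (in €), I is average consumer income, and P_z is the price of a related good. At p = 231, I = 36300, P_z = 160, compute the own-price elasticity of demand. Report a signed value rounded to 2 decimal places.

At the given values, Q_d = 73660 − 146(231) + 0.95(36300) − 226(160) = 38259.
∂Q_d/∂p = −146.
E = (-146) × (231/38259) = -0.8815…

-0.88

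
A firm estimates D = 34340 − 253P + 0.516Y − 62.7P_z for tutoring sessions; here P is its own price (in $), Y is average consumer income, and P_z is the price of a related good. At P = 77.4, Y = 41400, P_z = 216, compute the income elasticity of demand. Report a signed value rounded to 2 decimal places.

0.95

At the given values, D = 34340 − 253(77.4) + 0.516(41400) − 62.7(216) = 22577.
∂D/∂Y = 0.516.
E = (0.516) × (41400/22577) = 0.9462…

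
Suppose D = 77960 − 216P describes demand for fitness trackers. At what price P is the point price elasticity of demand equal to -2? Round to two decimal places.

Ed = −216P/(77960 − 216P). Set this equal to -2:
216P = 2·(77960 − 216P) ⇒ 216P(1 + 2) = 2·77960
P = 2·77960 / (216·3) = 240.6172…

240.62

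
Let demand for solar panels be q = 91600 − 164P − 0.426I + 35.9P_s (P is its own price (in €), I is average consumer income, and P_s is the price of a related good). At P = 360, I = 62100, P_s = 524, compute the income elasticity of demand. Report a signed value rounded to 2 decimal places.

At the given values, q = 91600 − 164(360) − 0.426(62100) + 35.9(524) = 24917.
∂q/∂I = -0.426.
E = (-0.426) × (62100/24917) = -1.0617…

-1.06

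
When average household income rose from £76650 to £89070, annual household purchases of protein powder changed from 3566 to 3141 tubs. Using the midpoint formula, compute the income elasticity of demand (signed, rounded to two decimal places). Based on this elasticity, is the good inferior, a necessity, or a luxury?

-0.85; inferior

%ΔQ = (3141 − 3566)/[( 3566 + 3141)/2] = -425/3353.5 = -0.126733…
%ΔIncome = (89070 − 76650)/[( 76650 + 89070)/2] = 12420/82860 = 0.149891…
E_income = (-425/3353.5) / (12420/82860) = -0.8455…
E_income < 0 ⇒ inferior good.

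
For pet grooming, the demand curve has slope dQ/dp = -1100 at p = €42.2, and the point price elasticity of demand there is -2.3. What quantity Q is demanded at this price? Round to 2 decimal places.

20182.61

Ed = (dQ/dp)·(p/Q) ⇒ Q = (dQ/dp)·p/Ed = (-1100)·42.2/(-2.3) = 20182.6086…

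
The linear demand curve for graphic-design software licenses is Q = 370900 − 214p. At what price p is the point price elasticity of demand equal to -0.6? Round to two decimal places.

Ed = −214p/(370900 − 214p). Set this equal to -0.6:
214p = 0.6·(370900 − 214p) ⇒ 214p(1 + 0.6) = 0.6·370900
p = 0.6·370900 / (214·1.6) = 649.9415…

649.94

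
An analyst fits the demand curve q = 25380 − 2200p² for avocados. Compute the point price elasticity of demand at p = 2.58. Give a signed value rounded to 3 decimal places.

dq/dp = −2·2200·p = -11352. At p = 2.58, q = 10735.92.
Ed = (dq/dp)·(p/q) = (-11352) × (2.58/10735.92) = -2.72805…

-2.728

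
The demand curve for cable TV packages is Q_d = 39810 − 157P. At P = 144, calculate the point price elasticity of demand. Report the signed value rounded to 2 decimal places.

-1.31

dQ_d/dP = −157. At P = 144, Q_d = 39810 − 157(144) = 17202.
Ed = (dQ_d/dP)·(P/Q_d) = −157 × (144/17202) = -1.3142…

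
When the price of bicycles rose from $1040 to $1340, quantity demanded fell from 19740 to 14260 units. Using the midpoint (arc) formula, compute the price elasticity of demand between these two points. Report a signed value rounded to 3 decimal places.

%ΔQ = (14260 − 19740) / [(19740 + 14260)/2] = -5480/17000 = -0.322352…
%ΔP = (1340 − 1040) / [(1040 + 1340)/2] = 300/1190 = 0.252100…
Arc Ed = %ΔQ / %ΔP = (-5480/17000) / (300/1190) = -1.27866…

-1.279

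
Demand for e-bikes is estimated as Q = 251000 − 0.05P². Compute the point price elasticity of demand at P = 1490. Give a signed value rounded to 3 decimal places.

-1.586

dQ/dP = −2·0.05·P = -149. At P = 1490, Q = 139995.
Ed = (dQ/dP)·(P/Q) = (-149) × (1490/139995) = -1.58584…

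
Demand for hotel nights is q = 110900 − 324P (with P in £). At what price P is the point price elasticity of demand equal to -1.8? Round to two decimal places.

Ed = −324P/(110900 − 324P). Set this equal to -1.8:
324P = 1.8·(110900 − 324P) ⇒ 324P(1 + 1.8) = 1.8·110900
P = 1.8·110900 / (324·2.8) = 220.0396…

220.04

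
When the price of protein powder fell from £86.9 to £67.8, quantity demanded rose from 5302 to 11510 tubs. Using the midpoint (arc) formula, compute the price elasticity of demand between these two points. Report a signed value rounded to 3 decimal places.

%ΔQ = (11510 − 5302) / [(5302 + 11510)/2] = 6208/8406 = 0.738520…
%ΔP = (67.8 − 86.9) / [(86.9 + 67.8)/2] = -19.1/77.35 = -0.246929…
Arc Ed = %ΔQ / %ΔP = (6208/8406) / (-19.1/77.35) = -2.99081…

-2.991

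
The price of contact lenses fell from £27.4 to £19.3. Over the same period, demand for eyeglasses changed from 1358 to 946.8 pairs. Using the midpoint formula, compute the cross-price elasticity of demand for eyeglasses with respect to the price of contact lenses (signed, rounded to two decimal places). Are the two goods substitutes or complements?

1.03; substitutes

%ΔQ_{eyeglasses} = (946.8 − 1358)/avg = -411.2/1152.4 = -0.356820…
%ΔP_{contact lenses} = (19.3 − 27.4)/avg = -8.1/23.35 = -0.346895…
E_cross = (-411.2/1152.4) / (-8.1/23.35) = 1.0286…
E_cross > 0 ⇒ the goods are substitutes.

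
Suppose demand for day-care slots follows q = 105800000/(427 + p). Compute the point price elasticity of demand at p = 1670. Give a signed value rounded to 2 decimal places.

dq/dp = −105800000/(427 + p)² = -24.0596. At p = 1670, q = 50453.
Ed = (dq/dp)·(p/q) = (-24.0596) × (1670/50453) = -0.7963…

-0.80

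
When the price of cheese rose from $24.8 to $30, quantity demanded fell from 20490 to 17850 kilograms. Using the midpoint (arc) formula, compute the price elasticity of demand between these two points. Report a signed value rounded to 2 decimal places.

%ΔQ = (17850 − 20490) / [(20490 + 17850)/2] = -2640/19170 = -0.137715…
%ΔP = (30 − 24.8) / [(24.8 + 30)/2] = 5.2/27.4 = 0.189781…
Arc Ed = %ΔQ / %ΔP = (-2640/19170) / (5.2/27.4) = -0.7256…

-0.73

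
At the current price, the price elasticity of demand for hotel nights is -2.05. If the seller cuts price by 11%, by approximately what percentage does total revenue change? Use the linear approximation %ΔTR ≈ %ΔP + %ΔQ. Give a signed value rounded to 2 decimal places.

%ΔQ ≈ Ed × %ΔP = (-2.05) × (-11%) = +22.5500%
%ΔTR ≈ %ΔP + %ΔQ = (-11%) + (+22.5500%) = +11.5500%

+11.55%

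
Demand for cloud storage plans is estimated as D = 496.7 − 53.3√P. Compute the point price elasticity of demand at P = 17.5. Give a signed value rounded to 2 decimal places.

-0.41

dD/dP = −53.3/(2√P) = -6.37057. At P = 17.5, D = 273.73.
Ed = (dD/dP)·(P/D) = (-6.37057) × (17.5/273.73) = -0.4072…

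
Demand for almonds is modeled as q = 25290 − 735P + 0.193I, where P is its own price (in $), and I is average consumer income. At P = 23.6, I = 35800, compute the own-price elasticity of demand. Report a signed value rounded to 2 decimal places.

-1.17

At the given values, q = 25290 − 735(23.6) + 0.193(35800) = 14853.4.
∂q/∂P = −735.
E = (-735) × (23.6/14853.4) = -1.1678…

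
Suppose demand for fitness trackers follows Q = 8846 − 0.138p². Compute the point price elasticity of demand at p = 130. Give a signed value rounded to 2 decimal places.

dQ/dp = −2·0.138·p = -35.88. At p = 130, Q = 6513.8.
Ed = (dQ/dp)·(p/Q) = (-35.88) × (130/6513.8) = -0.7160…

-0.72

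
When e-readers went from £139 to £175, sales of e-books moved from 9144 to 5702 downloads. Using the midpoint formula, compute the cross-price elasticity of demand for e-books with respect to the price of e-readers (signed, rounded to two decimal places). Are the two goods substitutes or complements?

%ΔQ_{e-books} = (5702 − 9144)/avg = -3442/7423 = -0.463693…
%ΔP_{e-readers} = (175 − 139)/avg = 36/157 = 0.229299…
E_cross = (-3442/7423) / (36/157) = -2.0222…
E_cross < 0 ⇒ the goods are complements.

-2.02; complements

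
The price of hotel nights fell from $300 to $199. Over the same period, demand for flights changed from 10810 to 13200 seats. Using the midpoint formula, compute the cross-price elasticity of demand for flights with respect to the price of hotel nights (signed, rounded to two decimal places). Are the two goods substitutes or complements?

-0.49; complements

%ΔQ_{flights} = (13200 − 10810)/avg = 2390/12005 = 0.199083…
%ΔP_{hotel nights} = (199 − 300)/avg = -101/249.5 = -0.404809…
E_cross = (2390/12005) / (-101/249.5) = -0.4917…
E_cross < 0 ⇒ the goods are complements.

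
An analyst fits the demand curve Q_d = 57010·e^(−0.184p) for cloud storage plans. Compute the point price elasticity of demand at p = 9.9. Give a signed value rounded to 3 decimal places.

dQ_d/dp = −0.184·Q_d = -1696.91. At p = 9.9, Q_d = 9222.32.
Ed = (dQ_d/dp)·(p/Q_d) = (-1696.91) × (9.9/9222.32) = -1.8216

-1.822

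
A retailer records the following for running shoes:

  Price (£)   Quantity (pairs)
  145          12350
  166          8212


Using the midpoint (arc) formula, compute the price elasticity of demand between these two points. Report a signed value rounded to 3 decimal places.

%ΔQ = (8212 − 12350) / [(12350 + 8212)/2] = -4138/10281 = -0.402490…
%ΔP = (166 − 145) / [(145 + 166)/2] = 21/155.5 = 0.135048…
Arc Ed = %ΔQ / %ΔP = (-4138/10281) / (21/155.5) = -2.98034…

-2.980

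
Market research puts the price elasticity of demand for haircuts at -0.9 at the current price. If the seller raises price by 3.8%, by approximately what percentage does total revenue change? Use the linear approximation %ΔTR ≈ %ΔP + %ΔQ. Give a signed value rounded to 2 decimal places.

%ΔQ ≈ Ed × %ΔP = (-0.9) × (+3.8%) = -3.4200%
%ΔTR ≈ %ΔP + %ΔQ = (+3.8%) + (-3.4200%) = +0.3800%

+0.38%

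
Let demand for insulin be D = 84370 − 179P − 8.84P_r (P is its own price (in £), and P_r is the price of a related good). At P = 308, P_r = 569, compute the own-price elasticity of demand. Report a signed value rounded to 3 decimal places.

-2.277

At the given values, D = 84370 − 179(308) − 8.84(569) = 24208.04.
∂D/∂P = −179.
E = (-179) × (308/24208.04) = -2.27742…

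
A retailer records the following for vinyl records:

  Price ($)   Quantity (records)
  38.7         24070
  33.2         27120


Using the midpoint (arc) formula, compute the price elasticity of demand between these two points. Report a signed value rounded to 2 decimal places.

-0.78

%ΔQ = (27120 − 24070) / [(24070 + 27120)/2] = 3050/25595 = 0.119163…
%ΔP = (33.2 − 38.7) / [(38.7 + 33.2)/2] = -5.5/35.95 = -0.152990…
Arc Ed = %ΔQ / %ΔP = (3050/25595) / (-5.5/35.95) = -0.7788…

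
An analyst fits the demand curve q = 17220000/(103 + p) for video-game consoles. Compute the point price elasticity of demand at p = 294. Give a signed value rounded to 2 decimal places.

-0.74

dq/dp = −17220000/(103 + p)² = -109.258. At p = 294, q = 43375.3.
Ed = (dq/dp)·(p/q) = (-109.258) × (294/43375.3) = -0.7405…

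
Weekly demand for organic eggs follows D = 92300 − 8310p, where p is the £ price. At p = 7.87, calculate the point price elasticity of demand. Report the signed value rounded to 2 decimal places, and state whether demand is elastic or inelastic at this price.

dD/dp = −8310. At p = 7.87, D = 92300 − 8310(7.87) = 26900.3.
Ed = (dD/dp)·(p/D) = −8310 × (7.87/26900.3) = -2.4311…
|Ed| = 2.43 > 1, so demand is elastic.

-2.43; elastic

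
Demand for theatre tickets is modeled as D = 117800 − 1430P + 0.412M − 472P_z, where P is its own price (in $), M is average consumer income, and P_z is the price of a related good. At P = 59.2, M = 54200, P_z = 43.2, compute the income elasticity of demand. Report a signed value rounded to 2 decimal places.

0.64

At the given values, D = 117800 − 1430(59.2) + 0.412(54200) − 472(43.2) = 35084.
∂D/∂M = 0.412.
E = (0.412) × (54200/35084) = 0.6364…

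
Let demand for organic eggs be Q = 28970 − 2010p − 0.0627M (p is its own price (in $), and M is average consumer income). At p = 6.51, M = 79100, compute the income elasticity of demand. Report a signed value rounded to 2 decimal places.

At the given values, Q = 28970 − 2010(6.51) − 0.0627(79100) = 10925.33.
∂Q/∂M = -0.0627.
E = (-0.0627) × (79100/10925.33) = -0.4539…

-0.45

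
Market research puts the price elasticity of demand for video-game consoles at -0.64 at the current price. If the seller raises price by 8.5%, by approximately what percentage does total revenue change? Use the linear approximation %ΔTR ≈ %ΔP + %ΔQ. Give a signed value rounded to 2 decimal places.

%ΔQ ≈ Ed × %ΔP = (-0.64) × (+8.5%) = -5.4400%
%ΔTR ≈ %ΔP + %ΔQ = (+8.5%) + (-5.4400%) = +3.0600%

+3.06%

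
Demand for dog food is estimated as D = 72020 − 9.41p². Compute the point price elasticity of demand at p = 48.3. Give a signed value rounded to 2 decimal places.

-0.88

dD/dp = −2·9.41·p = -909.006. At p = 48.3, D = 50067.5051.
Ed = (dD/dp)·(p/D) = (-909.006) × (48.3/50067.5051) = -0.8769…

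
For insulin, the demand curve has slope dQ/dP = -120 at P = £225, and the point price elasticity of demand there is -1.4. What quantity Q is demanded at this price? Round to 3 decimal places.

19285.714

Ed = (dQ/dP)·(P/Q) ⇒ Q = (dQ/dP)·P/Ed = (-120)·225/(-1.4) = 19285.71428…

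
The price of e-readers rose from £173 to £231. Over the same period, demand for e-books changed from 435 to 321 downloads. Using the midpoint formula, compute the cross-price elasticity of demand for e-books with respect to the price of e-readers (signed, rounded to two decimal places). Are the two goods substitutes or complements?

-1.05; complements

%ΔQ_{e-books} = (321 − 435)/avg = -114/378 = -0.301587…
%ΔP_{e-readers} = (231 − 173)/avg = 58/202 = 0.287128…
E_cross = (-114/378) / (58/202) = -1.0503…
E_cross < 0 ⇒ the goods are complements.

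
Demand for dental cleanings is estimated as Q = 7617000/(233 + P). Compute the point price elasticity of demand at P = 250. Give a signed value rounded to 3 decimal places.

dQ/dP = −7617000/(233 + P)² = -32.6505. At P = 250, Q = 15770.2.
Ed = (dQ/dP)·(P/Q) = (-32.6505) × (250/15770.2) = -0.51759…

-0.518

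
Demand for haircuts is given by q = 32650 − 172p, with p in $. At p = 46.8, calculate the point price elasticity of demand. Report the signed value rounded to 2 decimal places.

dq/dp = −172. At p = 46.8, q = 32650 − 172(46.8) = 24600.4.
Ed = (dq/dp)·(p/q) = −172 × (46.8/24600.4) = -0.3272…

-0.33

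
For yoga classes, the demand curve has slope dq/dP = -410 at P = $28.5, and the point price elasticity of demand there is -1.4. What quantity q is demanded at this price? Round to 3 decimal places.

8346.429

Ed = (dq/dP)·(P/q) ⇒ q = (dq/dP)·P/Ed = (-410)·28.5/(-1.4) = 8346.42857…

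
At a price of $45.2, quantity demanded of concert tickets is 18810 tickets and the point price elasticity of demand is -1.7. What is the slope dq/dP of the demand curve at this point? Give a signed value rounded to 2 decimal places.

Ed = (dq/dP)·(P/q) ⇒ dq/dP = Ed·q/P = (-1.7)·18810/45.2 = -707.4557…

-707.46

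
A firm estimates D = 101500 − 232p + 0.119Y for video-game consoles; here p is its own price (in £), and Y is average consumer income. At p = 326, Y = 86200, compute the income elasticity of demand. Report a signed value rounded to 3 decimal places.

0.284

At the given values, D = 101500 − 232(326) + 0.119(86200) = 36125.8.
∂D/∂Y = 0.119.
E = (0.119) × (86200/36125.8) = 0.28394…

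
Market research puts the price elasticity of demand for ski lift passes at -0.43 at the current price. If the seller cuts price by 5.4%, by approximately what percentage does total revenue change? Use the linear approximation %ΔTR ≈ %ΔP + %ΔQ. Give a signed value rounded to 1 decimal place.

%ΔQ ≈ Ed × %ΔP = (-0.43) × (-5.4%) = +2.3220%
%ΔTR ≈ %ΔP + %ΔQ = (-5.4%) + (+2.3220%) = -3.0780%

-3.1%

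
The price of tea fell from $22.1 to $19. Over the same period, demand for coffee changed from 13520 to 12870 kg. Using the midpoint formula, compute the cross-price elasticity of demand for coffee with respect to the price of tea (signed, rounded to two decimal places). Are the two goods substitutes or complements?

%ΔQ_{coffee} = (12870 − 13520)/avg = -650/13195 = -0.049261…
%ΔP_{tea} = (19 − 22.1)/avg = -3.1/20.55 = -0.150851…
E_cross = (-650/13195) / (-3.1/20.55) = 0.3265…
E_cross > 0 ⇒ the goods are substitutes.

0.33; substitutes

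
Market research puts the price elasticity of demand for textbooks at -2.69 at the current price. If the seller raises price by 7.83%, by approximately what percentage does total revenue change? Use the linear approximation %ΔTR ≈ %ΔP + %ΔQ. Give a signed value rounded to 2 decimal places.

%ΔQ ≈ Ed × %ΔP = (-2.69) × (+7.83%) = -21.0627%
%ΔTR ≈ %ΔP + %ΔQ = (+7.83%) + (-21.0627%) = -13.2327%

-13.23%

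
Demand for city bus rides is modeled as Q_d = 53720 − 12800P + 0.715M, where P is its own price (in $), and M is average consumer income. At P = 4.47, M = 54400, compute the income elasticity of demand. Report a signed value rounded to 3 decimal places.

1.099

At the given values, Q_d = 53720 − 12800(4.47) + 0.715(54400) = 35400.
∂Q_d/∂M = 0.715.
E = (0.715) × (54400/35400) = 1.09875…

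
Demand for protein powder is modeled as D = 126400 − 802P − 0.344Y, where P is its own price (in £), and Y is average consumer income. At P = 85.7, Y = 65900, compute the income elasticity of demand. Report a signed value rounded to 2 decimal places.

-0.65

At the given values, D = 126400 − 802(85.7) − 0.344(65900) = 34999.
∂D/∂Y = -0.344.
E = (-0.344) × (65900/34999) = -0.6477…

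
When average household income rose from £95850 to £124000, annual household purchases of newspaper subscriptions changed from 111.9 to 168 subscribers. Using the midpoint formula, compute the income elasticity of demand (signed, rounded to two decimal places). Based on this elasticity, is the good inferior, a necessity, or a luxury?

%ΔQ = (168 − 111.9)/[( 111.9 + 168)/2] = 56.1/139.95 = 0.400857…
%ΔIncome = (124000 − 95850)/[( 95850 + 124000)/2] = 28150/109925 = 0.256083…
E_income = (56.1/139.95) / (28150/109925) = 1.5653…
E_income > 1 ⇒ normal good, luxury.

1.57; luxury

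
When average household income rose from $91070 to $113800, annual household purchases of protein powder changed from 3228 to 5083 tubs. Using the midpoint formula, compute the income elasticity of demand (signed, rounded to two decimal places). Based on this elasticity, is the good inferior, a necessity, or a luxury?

2.01; luxury

%ΔQ = (5083 − 3228)/[( 3228 + 5083)/2] = 1855/4155.5 = 0.446396…
%ΔIncome = (113800 − 91070)/[( 91070 + 113800)/2] = 22730/102435 = 0.221896…
E_income = (1855/4155.5) / (22730/102435) = 2.0117…
E_income > 1 ⇒ normal good, luxury.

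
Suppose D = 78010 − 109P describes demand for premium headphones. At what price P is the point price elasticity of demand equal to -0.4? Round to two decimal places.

204.48

Ed = −109P/(78010 − 109P). Set this equal to -0.4:
109P = 0.4·(78010 − 109P) ⇒ 109P(1 + 0.4) = 0.4·78010
P = 0.4·78010 / (109·1.4) = 204.4823…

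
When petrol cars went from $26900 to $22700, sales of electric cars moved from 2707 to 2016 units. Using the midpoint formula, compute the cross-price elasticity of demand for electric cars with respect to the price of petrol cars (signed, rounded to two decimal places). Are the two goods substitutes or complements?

%ΔQ_{electric cars} = (2016 − 2707)/avg = -691/2361.5 = -0.292610…
%ΔP_{petrol cars} = (22700 − 26900)/avg = -4200/24800 = -0.169354…
E_cross = (-691/2361.5) / (-4200/24800) = 1.7277…
E_cross > 0 ⇒ the goods are substitutes.

1.73; substitutes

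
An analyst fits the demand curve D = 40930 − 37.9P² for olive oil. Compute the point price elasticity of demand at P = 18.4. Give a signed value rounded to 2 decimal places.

dD/dP = −2·37.9·P = -1394.72. At P = 18.4, D = 28098.576.
Ed = (dD/dP)·(P/D) = (-1394.72) × (18.4/28098.576) = -0.9133…

-0.91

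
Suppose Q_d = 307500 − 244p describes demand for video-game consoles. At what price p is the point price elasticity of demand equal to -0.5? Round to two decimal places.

420.08

Ed = −244p/(307500 − 244p). Set this equal to -0.5:
244p = 0.5·(307500 − 244p) ⇒ 244p(1 + 0.5) = 0.5·307500
p = 0.5·307500 / (244·1.5) = 420.0819…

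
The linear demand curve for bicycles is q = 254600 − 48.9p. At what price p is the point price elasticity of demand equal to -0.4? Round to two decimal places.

1487.58

Ed = −48.9p/(254600 − 48.9p). Set this equal to -0.4:
48.9p = 0.4·(254600 − 48.9p) ⇒ 48.9p(1 + 0.4) = 0.4·254600
p = 0.4·254600 / (48.9·1.4) = 1487.5839…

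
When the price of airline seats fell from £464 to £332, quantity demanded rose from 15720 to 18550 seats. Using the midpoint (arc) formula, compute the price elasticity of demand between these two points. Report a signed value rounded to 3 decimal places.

%ΔQ = (18550 − 15720) / [(15720 + 18550)/2] = 2830/17135 = 0.165159…
%ΔP = (332 − 464) / [(464 + 332)/2] = -132/398 = -0.331658…
Arc Ed = %ΔQ / %ΔP = (2830/17135) / (-132/398) = -0.49797…

-0.498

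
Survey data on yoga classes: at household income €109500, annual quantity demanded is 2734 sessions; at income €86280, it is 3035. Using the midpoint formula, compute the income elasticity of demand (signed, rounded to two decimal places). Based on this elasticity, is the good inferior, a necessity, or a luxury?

%ΔQ = (3035 − 2734)/[( 2734 + 3035)/2] = 301/2884.5 = 0.104350…
%ΔIncome = (86280 − 109500)/[( 109500 + 86280)/2] = -23220/97890 = -0.237205…
E_income = (301/2884.5) / (-23220/97890) = -0.4399…
E_income < 0 ⇒ inferior good.

-0.44; inferior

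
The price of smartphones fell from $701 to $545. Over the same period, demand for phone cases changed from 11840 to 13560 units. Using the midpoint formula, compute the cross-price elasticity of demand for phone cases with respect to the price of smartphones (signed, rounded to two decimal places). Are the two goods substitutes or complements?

-0.54; complements

%ΔQ_{phone cases} = (13560 − 11840)/avg = 1720/12700 = 0.135433…
%ΔP_{smartphones} = (545 − 701)/avg = -156/623 = -0.250401…
E_cross = (1720/12700) / (-156/623) = -0.5408…
E_cross < 0 ⇒ the goods are complements.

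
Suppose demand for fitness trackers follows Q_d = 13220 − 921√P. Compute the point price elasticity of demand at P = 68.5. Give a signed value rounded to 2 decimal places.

-0.68

dQ_d/dP = −921/(2√P) = -55.6396. At P = 68.5, Q_d = 5597.37.
Ed = (dQ_d/dP)·(P/Q_d) = (-55.6396) × (68.5/5597.37) = -0.6809…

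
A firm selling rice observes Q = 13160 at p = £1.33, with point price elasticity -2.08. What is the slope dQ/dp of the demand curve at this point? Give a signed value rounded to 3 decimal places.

Ed = (dQ/dp)·(p/Q) ⇒ dQ/dp = Ed·Q/p = (-2.08)·13160/1.33 = -20581.05263…

-20581.053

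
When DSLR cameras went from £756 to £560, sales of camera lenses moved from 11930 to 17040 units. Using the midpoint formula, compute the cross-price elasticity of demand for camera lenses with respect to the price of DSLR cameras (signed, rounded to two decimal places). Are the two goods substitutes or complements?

%ΔQ_{camera lenses} = (17040 − 11930)/avg = 5110/14485 = 0.352778…
%ΔP_{DSLR cameras} = (560 − 756)/avg = -196/658 = -0.297872…
E_cross = (5110/14485) / (-196/658) = -1.1843…
E_cross < 0 ⇒ the goods are complements.

-1.18; complements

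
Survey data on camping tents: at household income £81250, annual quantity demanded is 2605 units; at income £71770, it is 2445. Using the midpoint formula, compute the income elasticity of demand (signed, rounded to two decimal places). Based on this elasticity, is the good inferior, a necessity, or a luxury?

%ΔQ = (2445 − 2605)/[( 2605 + 2445)/2] = -160/2525 = -0.063366…
%ΔIncome = (71770 − 81250)/[( 81250 + 71770)/2] = -9480/76510 = -0.123905…
E_income = (-160/2525) / (-9480/76510) = 0.5114…
0 < E_income < 1 ⇒ normal good, necessity.

0.51; necessity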